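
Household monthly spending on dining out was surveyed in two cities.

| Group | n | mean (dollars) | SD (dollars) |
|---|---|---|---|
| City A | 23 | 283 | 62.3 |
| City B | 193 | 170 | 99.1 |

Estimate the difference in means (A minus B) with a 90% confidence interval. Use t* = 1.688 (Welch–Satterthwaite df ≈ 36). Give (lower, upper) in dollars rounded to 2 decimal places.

(87.98, 138.02)

Per-group SEs: s₁/√n₁ = 62.3/√23 = 12.9904, s₂/√n₂ = 99.1/√193 = 7.1334.
Unpooled SE of the difference: √(168.75049216 + 50.88539556) = 14.8201.
Margin of error = t* · SE = 1.688 × 14.8201 = 25.0163.
x̄₁ − x̄₂ = 283 − 170 = 113.0000.
CI: 113.0000 ± 25.0163 = (87.98, 138.02).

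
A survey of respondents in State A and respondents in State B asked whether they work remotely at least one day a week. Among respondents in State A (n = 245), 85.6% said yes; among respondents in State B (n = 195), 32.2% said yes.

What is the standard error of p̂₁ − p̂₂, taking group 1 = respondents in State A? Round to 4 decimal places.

0.0403

Each SE is √(p̂(1−p̂)/n): √(0.8560·0.1440/245) = 0.02243 and √(0.3220·0.6780/195) = 0.03346.
SE(p̂₁ − p̂₂) = √(SE₁² + SE₂²) = √(0.0005031049 + 0.0011195716) = 0.04028, since the two samples are independent.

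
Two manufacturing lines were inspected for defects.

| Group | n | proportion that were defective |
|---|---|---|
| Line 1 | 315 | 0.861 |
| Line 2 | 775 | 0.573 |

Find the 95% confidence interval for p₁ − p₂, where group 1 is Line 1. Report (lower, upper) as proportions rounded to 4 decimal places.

(0.2363, 0.3397)

The two standard errors are √(0.8610×0.1390/315) = 0.01949 and √(0.5730×0.4270/775) = 0.01777.
Because the samples are independent, SE_diff = √(0.01949² + 0.01777²) = 0.02637.
Using z* = 1.960 for 95%, ME = 1.960 × 0.02637 = 0.05169.
p̂₁ − p̂₂ = 0.2880; interval 0.2880 ± 0.05169 gives (0.2363, 0.3397).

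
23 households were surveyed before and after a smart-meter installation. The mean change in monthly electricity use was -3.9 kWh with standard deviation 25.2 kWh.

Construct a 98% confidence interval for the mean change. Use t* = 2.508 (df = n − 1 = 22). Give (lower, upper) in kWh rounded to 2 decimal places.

(-17.08, 9.28)

This is a matched-pairs design, so SE = s_d/√n = 25.2/√23 = 5.2546.
Margin = 2.508 × 5.2546 = 13.1785; the interval is -3.9 ± 13.1785 = (-17.08, 9.28).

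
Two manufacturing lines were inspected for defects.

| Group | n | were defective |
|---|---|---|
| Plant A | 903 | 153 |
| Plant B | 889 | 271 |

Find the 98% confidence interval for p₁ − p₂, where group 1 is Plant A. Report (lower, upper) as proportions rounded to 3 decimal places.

(-0.182, -0.089)

Sample proportions: 153/903 = 0.1694, 271/889 = 0.3048.
Each SE is √(p̂(1−p̂)/n): √(0.1694·0.8306/903) = 0.01248 and √(0.3048·0.6952/889) = 0.01544.
SE(p̂₁ − p̂₂) = √(SE₁² + SE₂²) = √(0.0001557504 + 0.0002383936) = 0.01985, since the two samples are independent.
At 98% confidence z* = 2.326; margin = 2.326 × 0.01985 = 0.04617.
The difference is 0.1694 − 0.3048 = -0.1354, so the interval is -0.1354 ± 0.04617 = (-0.182, -0.089).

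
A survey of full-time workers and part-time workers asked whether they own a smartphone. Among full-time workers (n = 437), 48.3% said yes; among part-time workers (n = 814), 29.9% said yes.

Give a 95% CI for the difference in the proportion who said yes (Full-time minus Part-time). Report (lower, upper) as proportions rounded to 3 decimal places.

SE₁ = √(p̂₁(1−p̂₁)/n₁) = √(0.4830·0.5170/437) = 0.02390; SE₂ = √(0.2990·0.7010/814) = 0.01605.
Independent samples: SE of the difference = √(SE₁² + SE₂²) = √(0.00057121 + 0.0002576025) = 0.02879.
z* for 95% confidence is 1.960, so the margin of error is 1.960 × 0.02879 = 0.05643.
Point estimate p̂₁ − p̂₂ = 0.4830 − 0.2990 = 0.1840.
0.1840 ± 0.05643 → (0.128, 0.240).

(0.128, 0.240)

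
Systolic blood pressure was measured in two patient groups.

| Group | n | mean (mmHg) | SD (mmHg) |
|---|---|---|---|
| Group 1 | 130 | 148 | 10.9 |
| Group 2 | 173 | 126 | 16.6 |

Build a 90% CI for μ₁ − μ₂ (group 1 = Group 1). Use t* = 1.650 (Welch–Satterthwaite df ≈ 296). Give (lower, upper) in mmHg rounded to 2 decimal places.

SE₁ = s₁/√n₁ = 10.9/√130 = 0.9560; SE₂ = 16.6/√173 = 1.2621.
Independent samples, unequal variances: SE_diff = √(SE₁² + SE₂²) = √(0.913936 + 1.59289641) = 1.5833.
t* = 1.650, so margin of error = 1.650 × 1.5833 = 2.6124.
Difference in means = 148 − 126 = 22.0000.
22.0000 ± 2.6124 → (19.39, 24.61).

(19.39, 24.61)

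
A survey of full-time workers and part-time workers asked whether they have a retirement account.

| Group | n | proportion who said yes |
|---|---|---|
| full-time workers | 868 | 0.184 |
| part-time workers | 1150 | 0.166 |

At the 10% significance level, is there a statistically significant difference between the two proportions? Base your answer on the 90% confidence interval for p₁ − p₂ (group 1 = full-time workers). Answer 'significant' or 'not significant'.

The two standard errors are √(0.1840×0.8160/868) = 0.01315 and √(0.1660×0.8340/1150) = 0.01097.
Because the samples are independent, SE_diff = √(0.01315² + 0.01097²) = 0.01712.
Using z* = 1.645 for 90%, ME = 1.645 × 0.01712 = 0.02816.
p̂₁ − p̂₂ = 0.0180; interval 0.0180 ± 0.02816 gives (-0.01016, 0.04616).
The interval (-0.01016, 0.04616) contains 0, so the difference is not significant.

not significant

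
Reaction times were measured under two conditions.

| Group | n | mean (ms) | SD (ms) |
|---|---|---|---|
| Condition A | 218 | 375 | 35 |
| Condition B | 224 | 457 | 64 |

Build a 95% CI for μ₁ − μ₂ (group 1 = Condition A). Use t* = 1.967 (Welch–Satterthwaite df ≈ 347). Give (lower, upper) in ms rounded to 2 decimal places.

(-91.62, -72.38)

Standard errors of each mean: 35/√218 = 2.3705 and 64/√224 = 4.2762.
SE(x̄₁ − x̄₂) = √(2.3705² + 4.2762²) = 4.8893 for independent samples with unequal variances.
With t* = 1.967, the margin is 1.967 × 4.8893 = 9.6173.
x̄₁ − x̄₂ = 375 − 457 = -82.0000; the interval is -82.0000 ± 9.6173 = (-91.62, -72.38).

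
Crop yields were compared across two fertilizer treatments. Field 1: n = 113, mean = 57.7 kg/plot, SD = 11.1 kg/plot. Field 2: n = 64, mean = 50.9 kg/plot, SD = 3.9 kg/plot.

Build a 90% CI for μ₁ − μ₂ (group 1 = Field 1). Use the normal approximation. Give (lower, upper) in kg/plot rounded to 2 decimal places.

(4.90, 8.70)

Per-group SEs: s₁/√n₁ = 11.1/√113 = 1.0442, s₂/√n₂ = 3.9/√64 = 0.4875.
Unpooled SE of the difference: √(1.09035364 + 0.23765625) = 1.1524.
Margin of error = z* · SE = 1.645 × 1.1524 = 1.8957.
x̄₁ − x̄₂ = 57.7 − 50.9 = 6.8000.
CI: 6.8000 ± 1.8957 = (4.90, 8.70).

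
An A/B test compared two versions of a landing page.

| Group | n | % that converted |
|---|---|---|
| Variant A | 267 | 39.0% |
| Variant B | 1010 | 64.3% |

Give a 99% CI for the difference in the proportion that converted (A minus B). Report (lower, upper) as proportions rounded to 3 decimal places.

Each SE is √(p̂(1−p̂)/n): √(0.3900·0.6100/267) = 0.02985 and √(0.6430·0.3570/1010) = 0.01508.
SE(p̂₁ − p̂₂) = √(SE₁² + SE₂²) = √(0.0008910225 + 0.0002274064) = 0.03344, since the two samples are independent.
At 99% confidence z* = 2.576; margin = 2.576 × 0.03344 = 0.08614.
The difference is 0.3900 − 0.6430 = -0.2530, so the interval is -0.2530 ± 0.08614 = (-0.339, -0.167).

(-0.339, -0.167)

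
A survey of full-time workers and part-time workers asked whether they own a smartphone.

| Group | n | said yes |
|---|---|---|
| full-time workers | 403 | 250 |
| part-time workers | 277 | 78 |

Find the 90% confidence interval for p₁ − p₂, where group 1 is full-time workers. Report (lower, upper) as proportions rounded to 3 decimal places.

(0.279, 0.398)

p̂₁ = 250/403 = 0.6203 and p̂₂ = 78/277 = 0.2816.
SE₁ = √(p̂₁(1−p̂₁)/n₁) = √(0.6203·0.3797/403) = 0.02418; SE₂ = √(0.2816·0.7184/277) = 0.02702.
Independent samples: SE of the difference = √(SE₁² + SE₂²) = √(0.0005846724 + 0.0007300804) = 0.03626.
z* for 90% confidence is 1.645, so the margin of error is 1.645 × 0.03626 = 0.05965.
Point estimate p̂₁ − p̂₂ = 0.6203 − 0.2816 = 0.3387.
0.3387 ± 0.05965 → (0.279, 0.398).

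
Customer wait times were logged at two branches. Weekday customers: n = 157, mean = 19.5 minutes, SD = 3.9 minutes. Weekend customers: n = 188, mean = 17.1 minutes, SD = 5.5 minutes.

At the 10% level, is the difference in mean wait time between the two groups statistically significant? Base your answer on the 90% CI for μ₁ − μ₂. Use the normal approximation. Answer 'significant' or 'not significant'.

significant

Standard errors of each mean: 3.9/√157 = 0.3113 and 5.5/√188 = 0.4011.
SE(x̄₁ − x̄₂) = √(0.3113² + 0.4011²) = 0.5077 for independent samples with unequal variances.
With z* = 1.645, the margin is 1.645 × 0.5077 = 0.8352.
x̄₁ − x̄₂ = 19.5 − 17.1 = 2.4000; the interval is 2.4000 ± 0.8352 = (1.5648, 3.2352).
The interval (1.5648, 3.2352) does not contain 0, so the difference is significant.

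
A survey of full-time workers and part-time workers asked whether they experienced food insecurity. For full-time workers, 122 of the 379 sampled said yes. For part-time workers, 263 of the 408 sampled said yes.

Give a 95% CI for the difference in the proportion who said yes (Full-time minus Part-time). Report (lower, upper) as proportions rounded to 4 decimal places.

(-0.3888, -0.2566)

p̂₁ = 122/379 = 0.3219 and p̂₂ = 263/408 = 0.6446.
SE₁ = √(p̂₁(1−p̂₁)/n₁) = √(0.3219·0.6781/379) = 0.02400; SE₂ = √(0.6446·0.3554/408) = 0.02370.
Independent samples: SE of the difference = √(SE₁² + SE₂²) = √(0.000576 + 0.00056169) = 0.03373.
z* for 95% confidence is 1.960, so the margin of error is 1.960 × 0.03373 = 0.06611.
Point estimate p̂₁ − p̂₂ = 0.3219 − 0.6446 = -0.3227.
-0.3227 ± 0.06611 → (-0.3888, -0.2566).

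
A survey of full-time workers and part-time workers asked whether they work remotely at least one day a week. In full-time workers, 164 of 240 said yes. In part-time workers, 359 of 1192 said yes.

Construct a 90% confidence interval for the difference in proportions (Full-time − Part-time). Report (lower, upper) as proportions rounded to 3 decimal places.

p̂₁ = 164/240 = 0.6833 and p̂₂ = 359/1192 = 0.3012.
SE₁ = √(p̂₁(1−p̂₁)/n₁) = √(0.6833·0.3167/240) = 0.03003; SE₂ = √(0.3012·0.6988/1192) = 0.01329.
Independent samples: SE of the difference = √(SE₁² + SE₂²) = √(0.0009018009 + 0.0001766241) = 0.03284.
z* for 90% confidence is 1.645, so the margin of error is 1.645 × 0.03284 = 0.05402.
Point estimate p̂₁ − p̂₂ = 0.6833 − 0.3012 = 0.3821.
0.3821 ± 0.05402 → (0.328, 0.436).

(0.328, 0.436)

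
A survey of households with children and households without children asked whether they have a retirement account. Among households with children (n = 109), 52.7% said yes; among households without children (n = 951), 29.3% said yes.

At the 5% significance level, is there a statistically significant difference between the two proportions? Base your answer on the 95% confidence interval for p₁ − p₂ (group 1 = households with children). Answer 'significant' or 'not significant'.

significant

The two standard errors are √(0.5270×0.4730/109) = 0.04782 and √(0.2930×0.7070/951) = 0.01476.
Because the samples are independent, SE_diff = √(0.04782² + 0.01476²) = 0.05005.
Using z* = 1.960 for 95%, ME = 1.960 × 0.05005 = 0.09810.
p̂₁ − p̂₂ = 0.2340; interval 0.2340 ± 0.09810 gives (0.13590, 0.33210).
The interval (0.13590, 0.33210) does not contain 0, so the difference is significant.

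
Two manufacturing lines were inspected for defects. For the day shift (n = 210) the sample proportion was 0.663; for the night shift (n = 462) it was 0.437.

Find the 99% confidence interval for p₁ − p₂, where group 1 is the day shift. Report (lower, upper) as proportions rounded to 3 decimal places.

(0.123, 0.329)

SE₁ = √(p̂₁(1−p̂₁)/n₁) = √(0.6630·0.3370/210) = 0.03262; SE₂ = √(0.4370·0.5630/462) = 0.02308.
Independent samples: SE of the difference = √(SE₁² + SE₂²) = √(0.0010640644 + 0.0005326864) = 0.03996.
z* for 99% confidence is 2.576, so the margin of error is 2.576 × 0.03996 = 0.10294.
Point estimate p̂₁ − p̂₂ = 0.6630 − 0.4370 = 0.2260.
0.2260 ± 0.10294 → (0.123, 0.329).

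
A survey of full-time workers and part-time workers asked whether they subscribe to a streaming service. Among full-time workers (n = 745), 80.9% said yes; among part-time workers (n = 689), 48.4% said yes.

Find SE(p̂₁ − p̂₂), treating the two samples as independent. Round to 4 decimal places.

Each SE is √(p̂(1−p̂)/n): √(0.8090·0.1910/745) = 0.01440 and √(0.4840·0.5160/689) = 0.01904.
SE(p̂₁ − p̂₂) = √(SE₁² + SE₂²) = √(0.00020736 + 0.0003625216) = 0.02387, since the two samples are independent.

0.0239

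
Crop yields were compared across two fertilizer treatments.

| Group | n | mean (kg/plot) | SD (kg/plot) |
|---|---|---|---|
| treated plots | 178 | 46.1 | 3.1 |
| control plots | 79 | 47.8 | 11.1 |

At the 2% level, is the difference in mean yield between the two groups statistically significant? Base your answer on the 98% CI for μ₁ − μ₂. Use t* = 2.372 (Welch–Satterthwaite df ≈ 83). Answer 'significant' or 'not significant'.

Per-group SEs: s₁/√n₁ = 3.1/√178 = 0.2324, s₂/√n₂ = 11.1/√79 = 1.2488.
Unpooled SE of the difference: √(0.05400976 + 1.55950144) = 1.2702.
Margin of error = t* · SE = 2.372 × 1.2702 = 3.0129.
x̄₁ − x̄₂ = 46.1 − 47.8 = -1.7000.
CI: -1.7000 ± 3.0129 = (-4.7129, 1.3129).
The interval (-4.7129, 1.3129) contains 0, so the difference is not significant.

not significant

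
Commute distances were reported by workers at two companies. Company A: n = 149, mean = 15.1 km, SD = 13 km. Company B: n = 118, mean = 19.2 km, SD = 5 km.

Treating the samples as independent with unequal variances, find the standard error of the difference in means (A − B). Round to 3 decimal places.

SE₁ = s₁/√n₁ = 13/√149 = 1.0650; SE₂ = 5/√118 = 0.4603.
Independent samples, unequal variances: SE_diff = √(SE₁² + SE₂²) = √(1.134225 + 0.21187609) = 1.1602.

1.160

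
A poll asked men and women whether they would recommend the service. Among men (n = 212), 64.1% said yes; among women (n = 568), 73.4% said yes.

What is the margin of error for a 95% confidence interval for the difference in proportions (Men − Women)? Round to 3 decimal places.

The two standard errors are √(0.6410×0.3590/212) = 0.03295 and √(0.7340×0.2660/568) = 0.01854.
Because the samples are independent, SE_diff = √(0.03295² + 0.01854²) = 0.03781.
Using z* = 1.960 for 95%, ME = 1.960 × 0.03781 = 0.07411.

0.074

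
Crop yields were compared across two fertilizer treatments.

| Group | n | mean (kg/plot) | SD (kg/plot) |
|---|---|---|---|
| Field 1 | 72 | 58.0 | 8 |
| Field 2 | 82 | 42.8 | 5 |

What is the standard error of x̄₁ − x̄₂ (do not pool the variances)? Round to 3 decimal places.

SE₁ = s₁/√n₁ = 8/√72 = 0.9428; SE₂ = 5/√82 = 0.5522.
Independent samples, unequal variances: SE_diff = √(SE₁² + SE₂²) = √(0.88887184 + 0.30492484) = 1.0926.

1.093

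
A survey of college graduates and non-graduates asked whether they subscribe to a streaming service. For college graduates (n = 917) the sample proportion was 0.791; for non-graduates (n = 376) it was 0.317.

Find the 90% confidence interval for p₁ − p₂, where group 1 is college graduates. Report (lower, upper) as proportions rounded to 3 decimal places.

(0.429, 0.519)

The two standard errors are √(0.7910×0.2090/917) = 0.01343 and √(0.3170×0.6830/376) = 0.02400.
Because the samples are independent, SE_diff = √(0.01343² + 0.02400²) = 0.02750.
Using z* = 1.645 for 90%, ME = 1.645 × 0.02750 = 0.04524.
p̂₁ − p̂₂ = 0.4740; interval 0.4740 ± 0.04524 gives (0.429, 0.519).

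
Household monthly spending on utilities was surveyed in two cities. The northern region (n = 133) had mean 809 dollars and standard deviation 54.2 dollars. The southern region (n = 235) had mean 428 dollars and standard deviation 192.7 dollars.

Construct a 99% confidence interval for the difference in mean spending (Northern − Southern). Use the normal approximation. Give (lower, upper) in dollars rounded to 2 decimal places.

(346.43, 415.57)

SE₁ = s₁/√n₁ = 54.2/√133 = 4.6997; SE₂ = 192.7/√235 = 12.5704.
Independent samples, unequal variances: SE_diff = √(SE₁² + SE₂²) = √(22.08718009 + 158.01495616) = 13.4202.
z* = 2.576, so margin of error = 2.576 × 13.4202 = 34.5704.
Difference in means = 809 − 428 = 381.0000.
381.0000 ± 34.5704 → (346.43, 415.57).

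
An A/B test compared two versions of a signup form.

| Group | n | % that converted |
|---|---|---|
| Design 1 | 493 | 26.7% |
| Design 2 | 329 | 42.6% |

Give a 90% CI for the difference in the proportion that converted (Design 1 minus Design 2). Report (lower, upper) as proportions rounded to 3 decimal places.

SE₁ = √(p̂₁(1−p̂₁)/n₁) = √(0.2670·0.7330/493) = 0.01992; SE₂ = √(0.4260·0.5740/329) = 0.02726.
Independent samples: SE of the difference = √(SE₁² + SE₂²) = √(0.0003968064 + 0.0007431076) = 0.03376.
z* for 90% confidence is 1.645, so the margin of error is 1.645 × 0.03376 = 0.05554.
Point estimate p̂₁ − p̂₂ = 0.2670 − 0.4260 = -0.1590.
-0.1590 ± 0.05554 → (-0.215, -0.103).

(-0.215, -0.103)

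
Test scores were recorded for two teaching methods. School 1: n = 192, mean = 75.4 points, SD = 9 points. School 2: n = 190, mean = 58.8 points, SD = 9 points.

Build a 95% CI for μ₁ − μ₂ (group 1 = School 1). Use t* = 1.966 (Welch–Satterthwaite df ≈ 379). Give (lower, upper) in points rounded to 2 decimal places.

Standard errors of each mean: 9/√192 = 0.6495 and 9/√190 = 0.6529.
SE(x̄₁ − x̄₂) = √(0.6495² + 0.6529²) = 0.9209 for independent samples with unequal variances.
With t* = 1.966, the margin is 1.966 × 0.9209 = 1.8105.
x̄₁ − x̄₂ = 75.4 − 58.8 = 16.6000; the interval is 16.6000 ± 1.8105 = (14.79, 18.41).

(14.79, 18.41)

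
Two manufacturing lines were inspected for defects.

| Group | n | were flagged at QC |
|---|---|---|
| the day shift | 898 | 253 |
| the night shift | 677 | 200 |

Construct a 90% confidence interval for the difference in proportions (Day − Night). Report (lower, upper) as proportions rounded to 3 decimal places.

(-0.052, 0.024)

First, p̂₁ = 253/898 = 0.2817; p̂₂ = 200/677 = 0.2954.
The two standard errors are √(0.2817×0.7183/898) = 0.01501 and √(0.2954×0.7046/677) = 0.01753.
Because the samples are independent, SE_diff = √(0.01501² + 0.01753²) = 0.02308.
Using z* = 1.645 for 90%, ME = 1.645 × 0.02308 = 0.03797.
p̂₁ − p̂₂ = -0.0137; interval -0.0137 ± 0.03797 gives (-0.052, 0.024).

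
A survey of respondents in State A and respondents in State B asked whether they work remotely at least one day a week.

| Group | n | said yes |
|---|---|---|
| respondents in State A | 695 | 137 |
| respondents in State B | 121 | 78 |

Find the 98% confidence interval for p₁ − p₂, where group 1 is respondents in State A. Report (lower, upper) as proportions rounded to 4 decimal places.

(-0.5546, -0.3404)

First, p̂₁ = 137/695 = 0.1971; p̂₂ = 78/121 = 0.6446.
The two standard errors are √(0.1971×0.8029/695) = 0.01509 and √(0.6446×0.3554/121) = 0.04351.
Because the samples are independent, SE_diff = √(0.01509² + 0.04351²) = 0.04605.
Using z* = 2.326 for 98%, ME = 2.326 × 0.04605 = 0.10711.
p̂₁ − p̂₂ = -0.4475; interval -0.4475 ± 0.10711 gives (-0.5546, -0.3404).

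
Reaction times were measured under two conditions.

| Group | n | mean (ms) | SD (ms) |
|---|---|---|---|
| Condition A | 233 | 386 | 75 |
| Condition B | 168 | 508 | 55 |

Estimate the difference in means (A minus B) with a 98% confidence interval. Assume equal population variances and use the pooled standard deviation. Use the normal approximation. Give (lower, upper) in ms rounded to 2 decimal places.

Pooled variance s_p² = [232·75² + 167·55²] / (233+168−2) = 4536.7794, so s_p = 67.3556.
SE_diff = s_p·√(1/n₁ + 1/n₂) = 67.3556·√(1/233 + 1/168) = 6.8173.
z* = 2.326; margin = 2.326 × 6.8173 = 15.8570.
Difference = 386 − 508 = -122.0000.
-122.0000 ± 15.8570 → (-137.86, -106.14).

(-137.86, -106.14)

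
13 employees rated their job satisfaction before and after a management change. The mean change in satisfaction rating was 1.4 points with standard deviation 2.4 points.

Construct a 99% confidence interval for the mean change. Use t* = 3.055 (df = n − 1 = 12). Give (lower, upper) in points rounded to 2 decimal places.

(-0.63, 3.43)

Paired design: SE = s_d/√n = 2.4/√13 = 0.6656.
t* = 3.055; margin of error = 3.055 × 0.6656 = 2.0334.
1.4 ± 2.0334 → (-0.63, 3.43).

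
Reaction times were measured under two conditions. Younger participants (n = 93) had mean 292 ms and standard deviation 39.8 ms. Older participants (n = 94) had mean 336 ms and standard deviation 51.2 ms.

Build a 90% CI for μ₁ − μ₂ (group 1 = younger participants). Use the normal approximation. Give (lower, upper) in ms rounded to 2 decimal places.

Standard errors of each mean: 39.8/√93 = 4.1271 and 51.2/√94 = 5.2809.
SE(x̄₁ − x̄₂) = √(4.1271² + 5.2809²) = 6.7023 for independent samples with unequal variances.
With z* = 1.645, the margin is 1.645 × 6.7023 = 11.0253.
x̄₁ − x̄₂ = 292 − 336 = -44.0000; the interval is -44.0000 ± 11.0253 = (-55.03, -32.97).

(-55.03, -32.97)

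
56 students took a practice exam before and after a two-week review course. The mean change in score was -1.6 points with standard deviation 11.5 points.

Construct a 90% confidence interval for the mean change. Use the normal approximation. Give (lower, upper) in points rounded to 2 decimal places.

(-4.13, 0.93)

Paired design: SE = s_d/√n = 11.5/√56 = 1.5368.
z* = 1.645; margin of error = 1.645 × 1.5368 = 2.5280.
-1.6 ± 2.5280 → (-4.13, 0.93).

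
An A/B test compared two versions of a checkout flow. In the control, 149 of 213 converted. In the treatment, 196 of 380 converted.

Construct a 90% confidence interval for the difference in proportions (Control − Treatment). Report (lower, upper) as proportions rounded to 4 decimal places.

Sample proportions: 149/213 = 0.6995, 196/380 = 0.5158.
Each SE is √(p̂(1−p̂)/n): √(0.6995·0.3005/213) = 0.03141 and √(0.5158·0.4842/380) = 0.02564.
SE(p̂₁ − p̂₂) = √(SE₁² + SE₂²) = √(0.0009865881 + 0.0006574096) = 0.04055, since the two samples are independent.
At 90% confidence z* = 1.645; margin = 1.645 × 0.04055 = 0.06670.
The difference is 0.6995 − 0.5158 = 0.1837, so the interval is 0.1837 ± 0.06670 = (0.1170, 0.2504).

(0.1170, 0.2504)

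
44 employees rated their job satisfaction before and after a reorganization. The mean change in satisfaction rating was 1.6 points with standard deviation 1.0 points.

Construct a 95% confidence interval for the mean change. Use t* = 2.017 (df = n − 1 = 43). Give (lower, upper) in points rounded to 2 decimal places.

Paired design: SE = s_d/√n = 1.0/√44 = 0.1508.
t* = 2.017; margin of error = 2.017 × 0.1508 = 0.3042.
1.6 ± 0.3042 → (1.30, 1.90).

(1.30, 1.90)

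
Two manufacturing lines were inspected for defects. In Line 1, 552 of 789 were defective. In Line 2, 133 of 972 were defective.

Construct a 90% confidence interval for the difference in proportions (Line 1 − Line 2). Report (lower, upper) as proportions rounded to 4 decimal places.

Sample proportions: 552/789 = 0.6996, 133/972 = 0.1368.
Each SE is √(p̂(1−p̂)/n): √(0.6996·0.3004/789) = 0.01632 and √(0.1368·0.8632/972) = 0.01102.
SE(p̂₁ − p̂₂) = √(SE₁² + SE₂²) = √(0.0002663424 + 0.0001214404) = 0.01969, since the two samples are independent.
At 90% confidence z* = 1.645; margin = 1.645 × 0.01969 = 0.03239.
The difference is 0.6996 − 0.1368 = 0.5628, so the interval is 0.5628 ± 0.03239 = (0.5304, 0.5952).

(0.5304, 0.5952)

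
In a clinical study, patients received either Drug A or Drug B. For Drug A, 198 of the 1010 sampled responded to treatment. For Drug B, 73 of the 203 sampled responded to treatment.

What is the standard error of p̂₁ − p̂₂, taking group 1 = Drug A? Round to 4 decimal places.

First, p̂₁ = 198/1010 = 0.1960; p̂₂ = 73/203 = 0.3596.
The two standard errors are √(0.1960×0.8040/1010) = 0.01249 and √(0.3596×0.6404/203) = 0.03368.
Because the samples are independent, SE_diff = √(0.01249² + 0.03368²) = 0.03592.

0.0359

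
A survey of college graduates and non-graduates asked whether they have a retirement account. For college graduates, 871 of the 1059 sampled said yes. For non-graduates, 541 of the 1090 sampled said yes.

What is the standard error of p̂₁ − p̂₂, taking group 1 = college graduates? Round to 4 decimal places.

0.0192

p̂₁ = 871/1059 = 0.8225 and p̂₂ = 541/1090 = 0.4963.
SE₁ = √(p̂₁(1−p̂₁)/n₁) = √(0.8225·0.1775/1059) = 0.01174; SE₂ = √(0.4963·0.5037/1090) = 0.01514.
Independent samples: SE of the difference = √(SE₁² + SE₂²) = √(0.0001378276 + 0.0002292196) = 0.01916.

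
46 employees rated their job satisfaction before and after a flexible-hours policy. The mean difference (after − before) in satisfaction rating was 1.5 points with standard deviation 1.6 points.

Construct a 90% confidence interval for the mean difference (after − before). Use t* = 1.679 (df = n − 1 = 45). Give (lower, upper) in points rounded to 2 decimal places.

Paired design: SE = s_d/√n = 1.6/√46 = 0.2359.
t* = 1.679; margin of error = 1.679 × 0.2359 = 0.3961.
1.5 ± 0.3961 → (1.10, 1.90).

(1.10, 1.90)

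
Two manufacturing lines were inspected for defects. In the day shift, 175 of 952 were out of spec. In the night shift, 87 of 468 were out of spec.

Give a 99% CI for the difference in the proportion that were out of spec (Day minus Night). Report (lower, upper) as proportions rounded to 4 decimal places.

(-0.0586, 0.0544)

First, p̂₁ = 175/952 = 0.1838; p̂₂ = 87/468 = 0.1859.
The two standard errors are √(0.1838×0.8162/952) = 0.01255 and √(0.1859×0.8141/468) = 0.01798.
Because the samples are independent, SE_diff = √(0.01255² + 0.01798²) = 0.02193.
Using z* = 2.576 for 99%, ME = 2.576 × 0.02193 = 0.05649.
p̂₁ − p̂₂ = -0.0021; interval -0.0021 ± 0.05649 gives (-0.0586, 0.0544).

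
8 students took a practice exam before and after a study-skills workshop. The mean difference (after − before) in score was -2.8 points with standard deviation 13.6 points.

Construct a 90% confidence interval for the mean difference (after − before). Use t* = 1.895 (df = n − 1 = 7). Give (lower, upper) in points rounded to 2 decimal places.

This is a matched-pairs design, so SE = s_d/√n = 13.6/√8 = 4.8083.
Margin = 1.895 × 4.8083 = 9.1117; the interval is -2.8 ± 9.1117 = (-11.91, 6.31).

(-11.91, 6.31)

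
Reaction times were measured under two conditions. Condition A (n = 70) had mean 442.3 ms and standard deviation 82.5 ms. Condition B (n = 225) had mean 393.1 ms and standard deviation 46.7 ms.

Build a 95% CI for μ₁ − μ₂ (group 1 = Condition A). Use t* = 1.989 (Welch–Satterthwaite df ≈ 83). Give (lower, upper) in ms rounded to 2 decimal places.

Per-group SEs: s₁/√n₁ = 82.5/√70 = 9.8606, s₂/√n₂ = 46.7/√225 = 3.1133.
Unpooled SE of the difference: √(97.23143236 + 9.69263689) = 10.3404.
Margin of error = t* · SE = 1.989 × 10.3404 = 20.5671.
x̄₁ − x̄₂ = 442.3 − 393.1 = 49.2000.
CI: 49.2000 ± 20.5671 = (28.63, 69.77).

(28.63, 69.77)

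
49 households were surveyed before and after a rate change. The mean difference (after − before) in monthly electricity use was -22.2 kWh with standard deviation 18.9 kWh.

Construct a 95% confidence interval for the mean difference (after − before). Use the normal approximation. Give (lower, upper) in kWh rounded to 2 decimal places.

This is a matched-pairs design, so SE = s_d/√n = 18.9/√49 = 2.7000.
Margin = 1.960 × 2.7000 = 5.2920; the interval is -22.2 ± 5.2920 = (-27.49, -16.91).

(-27.49, -16.91)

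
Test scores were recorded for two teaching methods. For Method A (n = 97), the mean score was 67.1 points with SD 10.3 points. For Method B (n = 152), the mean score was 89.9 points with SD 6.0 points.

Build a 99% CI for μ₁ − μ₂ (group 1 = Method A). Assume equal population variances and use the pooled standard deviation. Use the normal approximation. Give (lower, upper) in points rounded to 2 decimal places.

(-25.46, -20.14)

s_p = √[((n₁−1)s₁² + (n₂−1)s₂²)/(n₁+n₂−2)] = √[(96·10.3² + 151·6.0²)/247] = 7.9524.
SE = 7.9524·√(1/97 + 1/152) = 1.0335.
With z* = 2.576, margin = 2.576 × 1.0335 = 2.6623.
x̄₁ − x̄₂ = 67.1 − 89.9 = -22.8000; interval -22.8000 ± 2.6623 = (-25.46, -20.14).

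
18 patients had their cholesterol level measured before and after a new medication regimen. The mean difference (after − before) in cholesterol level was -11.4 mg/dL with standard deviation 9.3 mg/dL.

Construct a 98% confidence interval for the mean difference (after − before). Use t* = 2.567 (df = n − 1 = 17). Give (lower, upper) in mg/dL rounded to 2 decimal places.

This is a matched-pairs design, so SE = s_d/√n = 9.3/√18 = 2.1920.
Margin = 2.567 × 2.1920 = 5.6269; the interval is -11.4 ± 5.6269 = (-17.03, -5.77).

(-17.03, -5.77)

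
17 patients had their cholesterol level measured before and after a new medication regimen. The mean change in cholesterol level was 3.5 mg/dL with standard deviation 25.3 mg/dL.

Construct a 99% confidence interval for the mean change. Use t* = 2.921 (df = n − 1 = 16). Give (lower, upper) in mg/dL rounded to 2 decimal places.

(-14.42, 21.42)

This is a matched-pairs design, so SE = s_d/√n = 25.3/√17 = 6.1362.
Margin = 2.921 × 6.1362 = 17.9238; the interval is 3.5 ± 17.9238 = (-14.42, 21.42).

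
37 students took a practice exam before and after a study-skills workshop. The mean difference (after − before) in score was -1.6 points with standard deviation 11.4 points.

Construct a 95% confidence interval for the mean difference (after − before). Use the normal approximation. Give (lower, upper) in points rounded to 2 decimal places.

(-5.27, 2.07)

This is a matched-pairs design, so SE = s_d/√n = 11.4/√37 = 1.8741.
Margin = 1.960 × 1.8741 = 3.6732; the interval is -1.6 ± 3.6732 = (-5.27, 2.07).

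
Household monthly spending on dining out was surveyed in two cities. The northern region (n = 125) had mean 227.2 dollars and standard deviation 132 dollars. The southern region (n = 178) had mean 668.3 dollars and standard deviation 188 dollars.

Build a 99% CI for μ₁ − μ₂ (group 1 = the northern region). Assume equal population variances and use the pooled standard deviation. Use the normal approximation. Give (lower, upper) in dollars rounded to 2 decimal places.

(-491.37, -390.83)

s_p = √[((n₁−1)s₁² + (n₂−1)s₂²)/(n₁+n₂−2)] = √[(124·132² + 177·188²)/301] = 167.2174.
SE = 167.2174·√(1/125 + 1/178) = 19.5136.
With z* = 2.576, margin = 2.576 × 19.5136 = 50.2670.
x̄₁ − x̄₂ = 227.2 − 668.3 = -441.1000; interval -441.1000 ± 50.2670 = (-491.37, -390.83).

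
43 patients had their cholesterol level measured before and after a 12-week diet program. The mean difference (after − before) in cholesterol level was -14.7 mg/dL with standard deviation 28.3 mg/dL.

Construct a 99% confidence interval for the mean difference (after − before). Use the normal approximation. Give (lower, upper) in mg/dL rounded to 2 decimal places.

This is a matched-pairs design, so SE = s_d/√n = 28.3/√43 = 4.3157.
Margin = 2.576 × 4.3157 = 11.1172; the interval is -14.7 ± 11.1172 = (-25.82, -3.58).

(-25.82, -3.58)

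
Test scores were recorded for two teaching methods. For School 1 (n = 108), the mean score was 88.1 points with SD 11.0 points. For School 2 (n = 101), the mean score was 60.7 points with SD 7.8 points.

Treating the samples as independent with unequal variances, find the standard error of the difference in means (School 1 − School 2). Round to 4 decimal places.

1.3125

SE₁ = s₁/√n₁ = 11.0/√108 = 1.0585; SE₂ = 7.8/√101 = 0.7761.
Independent samples, unequal variances: SE_diff = √(SE₁² + SE₂²) = √(1.12042225 + 0.60233121) = 1.3125.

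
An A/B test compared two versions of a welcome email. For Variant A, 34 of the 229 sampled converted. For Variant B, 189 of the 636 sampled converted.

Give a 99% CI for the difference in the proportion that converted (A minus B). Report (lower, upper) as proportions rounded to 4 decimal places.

(-0.2251, -0.0723)

p̂₁ = 34/229 = 0.1485 and p̂₂ = 189/636 = 0.2972.
SE₁ = √(p̂₁(1−p̂₁)/n₁) = √(0.1485·0.8515/229) = 0.02350; SE₂ = √(0.2972·0.7028/636) = 0.01812.
Independent samples: SE of the difference = √(SE₁² + SE₂²) = √(0.00055225 + 0.0003283344) = 0.02967.
z* for 99% confidence is 2.576, so the margin of error is 2.576 × 0.02967 = 0.07643.
Point estimate p̂₁ − p̂₂ = 0.1485 − 0.2972 = -0.1487.
-0.1487 ± 0.07643 → (-0.2251, -0.0723).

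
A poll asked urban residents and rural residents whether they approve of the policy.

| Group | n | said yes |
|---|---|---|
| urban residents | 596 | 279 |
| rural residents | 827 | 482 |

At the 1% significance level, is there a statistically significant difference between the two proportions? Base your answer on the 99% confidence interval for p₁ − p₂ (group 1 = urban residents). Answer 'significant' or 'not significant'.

p̂₁ = 279/596 = 0.4681 and p̂₂ = 482/827 = 0.5828.
SE₁ = √(p̂₁(1−p̂₁)/n₁) = √(0.4681·0.5319/596) = 0.02044; SE₂ = √(0.5828·0.4172/827) = 0.01715.
Independent samples: SE of the difference = √(SE₁² + SE₂²) = √(0.0004177936 + 0.0002941225) = 0.02668.
z* for 99% confidence is 2.576, so the margin of error is 2.576 × 0.02668 = 0.06873.
Point estimate p̂₁ − p̂₂ = 0.4681 − 0.5828 = -0.1147.
-0.1147 ± 0.06873 → (-0.18343, -0.04597).
The interval (-0.18343, -0.04597) does not contain 0, so the difference is significant.

significant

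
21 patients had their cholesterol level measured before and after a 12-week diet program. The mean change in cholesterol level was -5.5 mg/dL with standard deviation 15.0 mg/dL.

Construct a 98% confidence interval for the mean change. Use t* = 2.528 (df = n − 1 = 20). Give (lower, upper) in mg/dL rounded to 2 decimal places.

Paired design: SE = s_d/√n = 15.0/√21 = 3.2733.
t* = 2.528; margin of error = 2.528 × 3.2733 = 8.2749.
-5.5 ± 8.2749 → (-13.77, 2.77).

(-13.77, 2.77)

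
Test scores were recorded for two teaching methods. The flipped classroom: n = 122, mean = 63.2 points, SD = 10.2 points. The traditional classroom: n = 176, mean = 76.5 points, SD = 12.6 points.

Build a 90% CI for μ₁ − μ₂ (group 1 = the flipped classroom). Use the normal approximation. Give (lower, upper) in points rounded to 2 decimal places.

SE₁ = s₁/√n₁ = 10.2/√122 = 0.9235; SE₂ = 12.6/√176 = 0.9498.
Independent samples, unequal variances: SE_diff = √(SE₁² + SE₂²) = √(0.85285225 + 0.90212004) = 1.3248.
z* = 1.645, so margin of error = 1.645 × 1.3248 = 2.1793.
Difference in means = 63.2 − 76.5 = -13.3000.
-13.3000 ± 2.1793 → (-15.48, -11.12).

(-15.48, -11.12)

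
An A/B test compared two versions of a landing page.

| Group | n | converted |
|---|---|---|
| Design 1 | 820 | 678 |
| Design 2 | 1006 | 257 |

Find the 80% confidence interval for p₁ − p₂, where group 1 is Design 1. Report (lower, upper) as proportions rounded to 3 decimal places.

p̂₁ = 678/820 = 0.8268 and p̂₂ = 257/1006 = 0.2555.
SE₁ = √(p̂₁(1−p̂₁)/n₁) = √(0.8268·0.1732/820) = 0.01322; SE₂ = √(0.2555·0.7445/1006) = 0.01375.
Independent samples: SE of the difference = √(SE₁² + SE₂²) = √(0.0001747684 + 0.0001890625) = 0.01907.
z* for 80% confidence is 1.282, so the margin of error is 1.282 × 0.01907 = 0.02445.
Point estimate p̂₁ − p̂₂ = 0.8268 − 0.2555 = 0.5713.
0.5713 ± 0.02445 → (0.547, 0.596).

(0.547, 0.596)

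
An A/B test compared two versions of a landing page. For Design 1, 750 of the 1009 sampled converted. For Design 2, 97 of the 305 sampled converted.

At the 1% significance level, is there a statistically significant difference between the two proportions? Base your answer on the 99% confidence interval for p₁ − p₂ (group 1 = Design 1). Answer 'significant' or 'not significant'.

Sample proportions: 750/1009 = 0.7433, 97/305 = 0.3180.
Each SE is √(p̂(1−p̂)/n): √(0.7433·0.2567/1009) = 0.01375 and √(0.3180·0.6820/305) = 0.02667.
SE(p̂₁ − p̂₂) = √(SE₁² + SE₂²) = √(0.0001890625 + 0.0007112889) = 0.03001, since the two samples are independent.
At 99% confidence z* = 2.576; margin = 2.576 × 0.03001 = 0.07731.
The difference is 0.7433 − 0.3180 = 0.4253, so the interval is 0.4253 ± 0.07731 = (0.34799, 0.50261).
The interval (0.34799, 0.50261) does not contain 0, so the difference is significant.

significant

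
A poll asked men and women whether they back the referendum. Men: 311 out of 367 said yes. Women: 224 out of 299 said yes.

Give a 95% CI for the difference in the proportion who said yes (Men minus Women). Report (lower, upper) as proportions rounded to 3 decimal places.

Sample proportions: 311/367 = 0.8474, 224/299 = 0.7492.
Each SE is √(p̂(1−p̂)/n): √(0.8474·0.1526/367) = 0.01877 and √(0.7492·0.2508/299) = 0.02507.
SE(p̂₁ − p̂₂) = √(SE₁² + SE₂²) = √(0.0003523129 + 0.0006285049) = 0.03132, since the two samples are independent.
At 95% confidence z* = 1.960; margin = 1.960 × 0.03132 = 0.06139.
The difference is 0.8474 − 0.7492 = 0.0982, so the interval is 0.0982 ± 0.06139 = (0.037, 0.160).

(0.037, 0.160)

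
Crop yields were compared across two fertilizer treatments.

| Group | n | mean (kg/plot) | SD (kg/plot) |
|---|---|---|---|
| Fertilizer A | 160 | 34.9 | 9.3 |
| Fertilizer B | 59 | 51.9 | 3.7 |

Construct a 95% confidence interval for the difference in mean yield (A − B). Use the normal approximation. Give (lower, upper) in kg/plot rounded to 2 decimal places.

(-18.72, -15.28)

Standard errors of each mean: 9.3/√160 = 0.7352 and 3.7/√59 = 0.4817.
SE(x̄₁ − x̄₂) = √(0.7352² + 0.4817²) = 0.8790 for independent samples with unequal variances.
With z* = 1.960, the margin is 1.960 × 0.8790 = 1.7228.
x̄₁ − x̄₂ = 34.9 − 51.9 = -17.0000; the interval is -17.0000 ± 1.7228 = (-18.72, -15.28).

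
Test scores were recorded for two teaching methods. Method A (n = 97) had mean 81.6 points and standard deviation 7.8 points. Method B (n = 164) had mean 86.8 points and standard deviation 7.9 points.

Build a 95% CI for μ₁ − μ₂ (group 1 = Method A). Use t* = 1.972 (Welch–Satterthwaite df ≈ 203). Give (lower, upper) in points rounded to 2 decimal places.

(-7.18, -3.22)

Per-group SEs: s₁/√n₁ = 7.8/√97 = 0.7920, s₂/√n₂ = 7.9/√164 = 0.6169.
Unpooled SE of the difference: √(0.627264 + 0.38056561) = 1.0039.
Margin of error = t* · SE = 1.972 × 1.0039 = 1.9797.
x̄₁ − x̄₂ = 81.6 − 86.8 = -5.2000.
CI: -5.2000 ± 1.9797 = (-7.18, -3.22).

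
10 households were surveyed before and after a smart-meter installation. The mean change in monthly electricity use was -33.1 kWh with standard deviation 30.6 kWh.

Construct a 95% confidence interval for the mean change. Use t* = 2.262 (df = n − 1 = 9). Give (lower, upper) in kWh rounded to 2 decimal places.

(-54.99, -11.21)

Paired design: SE = s_d/√n = 30.6/√10 = 9.6766.
t* = 2.262; margin of error = 2.262 × 9.6766 = 21.8885.
-33.1 ± 21.8885 → (-54.99, -11.21).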